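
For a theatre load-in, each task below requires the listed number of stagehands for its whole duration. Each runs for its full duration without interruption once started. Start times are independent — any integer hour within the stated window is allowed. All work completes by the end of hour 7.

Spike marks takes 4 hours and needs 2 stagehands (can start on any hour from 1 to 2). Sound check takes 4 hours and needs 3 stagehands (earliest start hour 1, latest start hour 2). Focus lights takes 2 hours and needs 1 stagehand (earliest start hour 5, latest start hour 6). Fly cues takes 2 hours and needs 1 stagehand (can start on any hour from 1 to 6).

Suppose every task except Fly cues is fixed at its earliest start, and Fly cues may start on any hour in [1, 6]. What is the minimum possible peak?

5

Fly cues@1: h1:6  h2:6  h3:5  h4:5  h5:1  h6:1  h7:0 → peak 6
Fly cues@2: h1:5  h2:6  h3:6  h4:5  h5:1  h6:1  h7:0 → peak 6
Fly cues@3: h1:5  h2:5  h3:6  h4:6  h5:1  h6:1  h7:0 → peak 6
Fly cues@4: h1:5  h2:5  h3:5  h4:6  h5:2  h6:1  h7:0 → peak 6
Fly cues@5: h1:5  h2:5  h3:5  h4:5  h5:2  h6:2  h7:0 → peak 5
Fly cues@6: h1:5  h2:5  h3:5  h4:5  h5:1  h6:2  h7:1 → peak 5
Best is Fly cues@5, peak 5.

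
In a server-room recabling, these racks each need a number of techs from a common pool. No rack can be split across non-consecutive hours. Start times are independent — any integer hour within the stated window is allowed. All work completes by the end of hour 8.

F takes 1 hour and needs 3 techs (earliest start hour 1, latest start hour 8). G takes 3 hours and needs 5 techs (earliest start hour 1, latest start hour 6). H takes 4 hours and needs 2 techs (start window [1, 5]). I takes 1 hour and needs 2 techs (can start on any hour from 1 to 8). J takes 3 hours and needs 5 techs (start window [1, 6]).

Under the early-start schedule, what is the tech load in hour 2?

12

At early start, hour 2 has: G, H, J.
Demand: 5 + 2 + 5 = 12.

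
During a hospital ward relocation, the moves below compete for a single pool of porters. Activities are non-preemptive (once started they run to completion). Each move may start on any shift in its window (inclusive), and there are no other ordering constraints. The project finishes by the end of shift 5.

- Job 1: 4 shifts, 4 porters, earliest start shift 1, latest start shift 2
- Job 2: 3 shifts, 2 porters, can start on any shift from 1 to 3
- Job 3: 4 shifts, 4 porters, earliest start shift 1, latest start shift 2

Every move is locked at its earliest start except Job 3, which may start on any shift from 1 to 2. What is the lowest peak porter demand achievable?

10

Job 3@1: s1:10  s2:10  s3:10  s4:8  s5:0 → peak 10
Job 3@2: s1:6  s2:10  s3:10  s4:8  s5:4 → peak 10
Best is Job 3@1, peak 10.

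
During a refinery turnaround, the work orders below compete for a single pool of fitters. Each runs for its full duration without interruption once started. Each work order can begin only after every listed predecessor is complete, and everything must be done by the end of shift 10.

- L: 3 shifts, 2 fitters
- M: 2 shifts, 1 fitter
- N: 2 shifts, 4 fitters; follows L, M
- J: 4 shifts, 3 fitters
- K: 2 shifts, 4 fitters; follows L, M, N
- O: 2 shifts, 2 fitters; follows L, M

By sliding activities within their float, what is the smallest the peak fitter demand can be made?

Early-start (L@1, M@1, N@4, J@1, K@6, O@4) gives peak 9: s1:6  s2:6  s3:5  s4:9  s5:6  s6:4  s7:4  s8:0  s9:0  s10:0.
Shift N→7, J→3, K→9.
Schedule L@1, M@1, N@7, J@3, K@9, O@4: s1:3  s2:3  s3:5  s4:5  s5:5  s6:3  s7:4  s8:4  s9:4  s10:4 — peak 5.

5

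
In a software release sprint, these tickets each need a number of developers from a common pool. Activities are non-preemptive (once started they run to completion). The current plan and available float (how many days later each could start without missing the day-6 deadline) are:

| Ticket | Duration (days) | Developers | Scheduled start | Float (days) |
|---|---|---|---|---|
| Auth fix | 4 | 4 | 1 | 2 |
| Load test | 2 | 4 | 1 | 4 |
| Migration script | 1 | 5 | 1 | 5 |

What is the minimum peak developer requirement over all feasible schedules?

8

Early-start (Auth fix@1, Load test@1, Migration script@1) gives peak 13: d1:13  d2:8  d3:4  d4:4  d5:0  d6:0.
Shift Migration script→5.
Schedule Auth fix@1, Load test@1, Migration script@5: d1:8  d2:8  d3:4  d4:4  d5:5  d6:0 — peak 8.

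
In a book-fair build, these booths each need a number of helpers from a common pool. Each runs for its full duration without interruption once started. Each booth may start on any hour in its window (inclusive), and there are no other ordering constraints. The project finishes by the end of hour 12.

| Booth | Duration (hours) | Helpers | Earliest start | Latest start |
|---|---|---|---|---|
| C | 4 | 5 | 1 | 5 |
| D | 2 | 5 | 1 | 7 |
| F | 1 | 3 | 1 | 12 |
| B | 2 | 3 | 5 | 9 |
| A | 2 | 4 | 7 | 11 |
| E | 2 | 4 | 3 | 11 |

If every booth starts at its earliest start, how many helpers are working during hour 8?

4

At early start, hour 8 has: A.
Demand: 4 = 4.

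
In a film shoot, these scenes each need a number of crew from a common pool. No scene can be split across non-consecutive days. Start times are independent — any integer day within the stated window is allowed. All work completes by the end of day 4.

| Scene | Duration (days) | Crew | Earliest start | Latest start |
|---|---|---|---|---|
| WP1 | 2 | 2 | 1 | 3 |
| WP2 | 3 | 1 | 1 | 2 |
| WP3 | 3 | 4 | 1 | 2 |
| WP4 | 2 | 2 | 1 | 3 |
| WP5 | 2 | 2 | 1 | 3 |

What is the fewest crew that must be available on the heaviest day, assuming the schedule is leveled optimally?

Early-start (WP1@1, WP2@1, WP3@1, WP4@1, WP5@1) gives peak 11: d1:11  d2:11  d3:5  d4:0.
Shift WP5→3.
Schedule WP1@1, WP2@1, WP3@1, WP4@1, WP5@3: d1:9  d2:9  d3:7  d4:2 — peak 9.

9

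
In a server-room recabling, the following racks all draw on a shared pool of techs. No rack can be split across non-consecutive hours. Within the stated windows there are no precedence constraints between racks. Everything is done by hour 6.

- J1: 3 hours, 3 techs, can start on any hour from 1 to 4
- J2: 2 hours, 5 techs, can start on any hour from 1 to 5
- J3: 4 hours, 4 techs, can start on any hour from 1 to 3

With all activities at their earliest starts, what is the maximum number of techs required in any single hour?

12

Early-start schedule: J1@1, J2@1, J3@1.
Load per hour: hour 1: 12, hour 2: 12, hour 3: 7, hour 4: 4, hour 5: 0, hour 6: 0.
Peak is 12.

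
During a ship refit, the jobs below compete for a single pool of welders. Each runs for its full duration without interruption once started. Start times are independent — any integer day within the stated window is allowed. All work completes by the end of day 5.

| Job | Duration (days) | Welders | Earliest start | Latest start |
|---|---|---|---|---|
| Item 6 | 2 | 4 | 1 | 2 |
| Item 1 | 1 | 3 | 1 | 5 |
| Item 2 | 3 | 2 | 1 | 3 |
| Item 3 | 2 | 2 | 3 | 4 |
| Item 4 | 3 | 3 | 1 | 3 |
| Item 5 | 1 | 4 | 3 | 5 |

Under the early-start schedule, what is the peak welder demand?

12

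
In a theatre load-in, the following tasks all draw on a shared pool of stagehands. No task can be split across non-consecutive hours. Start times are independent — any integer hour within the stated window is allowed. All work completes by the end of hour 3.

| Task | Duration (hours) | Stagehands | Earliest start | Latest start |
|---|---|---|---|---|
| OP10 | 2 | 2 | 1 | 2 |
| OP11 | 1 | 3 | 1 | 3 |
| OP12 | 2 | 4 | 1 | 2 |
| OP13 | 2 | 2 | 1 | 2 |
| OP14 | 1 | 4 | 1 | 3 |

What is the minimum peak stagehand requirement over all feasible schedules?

8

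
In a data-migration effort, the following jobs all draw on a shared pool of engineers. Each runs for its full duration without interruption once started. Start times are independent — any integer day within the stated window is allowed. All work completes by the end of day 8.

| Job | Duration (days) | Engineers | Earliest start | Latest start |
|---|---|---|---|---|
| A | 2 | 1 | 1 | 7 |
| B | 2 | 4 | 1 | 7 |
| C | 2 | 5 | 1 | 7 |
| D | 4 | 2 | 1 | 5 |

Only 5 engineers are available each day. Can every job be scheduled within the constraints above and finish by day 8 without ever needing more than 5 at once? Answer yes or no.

yes

Schedule A@1, B@1, C@3, D@5: d1:5  d2:5  d3:5  d4:5  d5:2  d6:2  d7:2  d8:2 — peak 5 ≤ 5.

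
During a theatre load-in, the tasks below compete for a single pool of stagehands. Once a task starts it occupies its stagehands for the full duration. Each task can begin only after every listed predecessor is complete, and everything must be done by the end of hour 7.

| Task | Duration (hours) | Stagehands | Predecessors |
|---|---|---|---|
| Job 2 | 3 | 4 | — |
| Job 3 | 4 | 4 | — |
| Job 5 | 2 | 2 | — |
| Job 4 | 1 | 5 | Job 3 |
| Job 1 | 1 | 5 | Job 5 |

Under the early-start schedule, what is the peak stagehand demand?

Early-start schedule: Job 2@1, Job 3@1, Job 5@1, Job 4@5, Job 1@3.
Load per hour: hour 1: 10, hour 2: 10, hour 3: 13, hour 4: 4, hour 5: 5, hour 6: 0, hour 7: 0.
Peak is 13.

13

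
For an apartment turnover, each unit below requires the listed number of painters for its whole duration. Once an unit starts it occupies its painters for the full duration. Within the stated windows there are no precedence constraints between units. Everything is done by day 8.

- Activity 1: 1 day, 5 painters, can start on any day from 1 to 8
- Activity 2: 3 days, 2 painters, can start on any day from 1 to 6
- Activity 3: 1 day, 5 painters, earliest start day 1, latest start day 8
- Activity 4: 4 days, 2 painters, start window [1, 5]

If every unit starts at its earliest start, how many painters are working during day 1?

At early start, day 1 has: Activity 1, Activity 2, Activity 3, Activity 4.
Demand: 5 + 2 + 5 + 2 = 14.

14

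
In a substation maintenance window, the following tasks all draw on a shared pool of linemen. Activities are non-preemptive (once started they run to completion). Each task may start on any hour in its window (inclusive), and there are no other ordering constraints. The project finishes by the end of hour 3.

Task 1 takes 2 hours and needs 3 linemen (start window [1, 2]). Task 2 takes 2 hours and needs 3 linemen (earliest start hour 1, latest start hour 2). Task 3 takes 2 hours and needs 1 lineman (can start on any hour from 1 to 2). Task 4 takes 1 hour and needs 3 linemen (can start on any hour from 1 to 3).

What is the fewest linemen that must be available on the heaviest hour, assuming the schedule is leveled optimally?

7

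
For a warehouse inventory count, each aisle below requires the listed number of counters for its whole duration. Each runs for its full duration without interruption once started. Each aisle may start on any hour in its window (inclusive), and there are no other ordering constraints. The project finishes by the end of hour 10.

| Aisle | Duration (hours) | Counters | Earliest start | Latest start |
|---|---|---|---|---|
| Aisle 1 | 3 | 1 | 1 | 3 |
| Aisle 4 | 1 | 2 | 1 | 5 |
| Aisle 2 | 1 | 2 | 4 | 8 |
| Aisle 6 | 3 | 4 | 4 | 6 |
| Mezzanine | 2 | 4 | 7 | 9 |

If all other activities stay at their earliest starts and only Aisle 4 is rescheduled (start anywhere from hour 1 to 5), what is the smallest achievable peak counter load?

6

Aisle 4@1: h1:3  h2:1  h3:1  h4:6  h5:4  h6:4  h7:4  h8:4  h9:0  h10:0 → peak 6
Aisle 4@2: h1:1  h2:3  h3:1  h4:6  h5:4  h6:4  h7:4  h8:4  h9:0  h10:0 → peak 6
Aisle 4@3: h1:1  h2:1  h3:3  h4:6  h5:4  h6:4  h7:4  h8:4  h9:0  h10:0 → peak 6
Aisle 4@4: h1:1  h2:1  h3:1  h4:8  h5:4  h6:4  h7:4  h8:4  h9:0  h10:0 → peak 8
Aisle 4@5: h1:1  h2:1  h3:1  h4:6  h5:6  h6:4  h7:4  h8:4  h9:0  h10:0 → peak 6
Best is Aisle 4@1, peak 6.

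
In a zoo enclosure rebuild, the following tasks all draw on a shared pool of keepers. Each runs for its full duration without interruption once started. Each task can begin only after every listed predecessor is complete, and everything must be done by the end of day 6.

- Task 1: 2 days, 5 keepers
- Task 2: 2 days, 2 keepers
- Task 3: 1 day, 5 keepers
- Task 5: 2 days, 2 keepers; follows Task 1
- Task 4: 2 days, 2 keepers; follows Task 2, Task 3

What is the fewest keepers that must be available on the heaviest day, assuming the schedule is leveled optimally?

7

Early-start (Task 1@1, Task 2@1, Task 3@1, Task 5@3, Task 4@3) gives peak 12: d1:12  d2:7  d3:4  d4:4  d5:0  d6:0.
Shift Task 3→3, Task 4→4.
Schedule Task 1@1, Task 2@1, Task 3@3, Task 5@3, Task 4@4: d1:7  d2:7  d3:7  d4:4  d5:2  d6:0 — peak 7.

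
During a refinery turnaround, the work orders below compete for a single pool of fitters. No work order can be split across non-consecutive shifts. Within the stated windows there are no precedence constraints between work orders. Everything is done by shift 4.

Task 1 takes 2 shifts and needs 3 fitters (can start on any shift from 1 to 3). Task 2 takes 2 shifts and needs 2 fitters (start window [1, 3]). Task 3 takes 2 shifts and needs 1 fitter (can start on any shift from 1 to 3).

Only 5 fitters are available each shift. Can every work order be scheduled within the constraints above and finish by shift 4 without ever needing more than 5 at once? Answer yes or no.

Schedule Task 1@1, Task 2@3, Task 3@3: s1:3  s2:3  s3:3  s4:3 — peak 3 ≤ 5.

yes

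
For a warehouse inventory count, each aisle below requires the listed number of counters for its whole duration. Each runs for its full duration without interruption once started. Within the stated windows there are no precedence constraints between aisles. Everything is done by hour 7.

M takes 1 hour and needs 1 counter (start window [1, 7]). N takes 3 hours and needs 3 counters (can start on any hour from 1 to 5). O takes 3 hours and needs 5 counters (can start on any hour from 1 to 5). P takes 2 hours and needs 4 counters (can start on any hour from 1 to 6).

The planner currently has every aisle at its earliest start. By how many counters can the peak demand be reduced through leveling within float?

6

Early-start peak: h1:13  h2:12  h3:8  h4:0  h5:0  h6:0  h7:0 ⇒ 13.
Leveled (M@1, N@1, O@4, P@2): h1:4  h2:7  h3:7  h4:5  h5:5  h6:5  h7:0 ⇒ 7.
Reduction 13 − 7 = 6.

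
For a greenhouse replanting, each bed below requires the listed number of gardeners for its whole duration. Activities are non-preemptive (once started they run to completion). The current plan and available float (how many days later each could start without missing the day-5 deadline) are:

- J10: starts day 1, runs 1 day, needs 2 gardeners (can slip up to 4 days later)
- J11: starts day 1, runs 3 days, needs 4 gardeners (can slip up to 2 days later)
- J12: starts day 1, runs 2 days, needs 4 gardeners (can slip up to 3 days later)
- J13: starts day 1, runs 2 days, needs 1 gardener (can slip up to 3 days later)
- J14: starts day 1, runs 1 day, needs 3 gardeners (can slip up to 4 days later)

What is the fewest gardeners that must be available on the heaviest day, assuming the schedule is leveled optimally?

Early-start (J10@1, J11@1, J12@1, J13@1, J14@1) gives peak 14: d1:14  d2:9  d3:4  d4:0  d5:0.
Shift J12→4, J14→3.
Schedule J10@1, J11@1, J12@4, J13@1, J14@3: d1:7  d2:5  d3:7  d4:4  d5:4 — peak 7.

7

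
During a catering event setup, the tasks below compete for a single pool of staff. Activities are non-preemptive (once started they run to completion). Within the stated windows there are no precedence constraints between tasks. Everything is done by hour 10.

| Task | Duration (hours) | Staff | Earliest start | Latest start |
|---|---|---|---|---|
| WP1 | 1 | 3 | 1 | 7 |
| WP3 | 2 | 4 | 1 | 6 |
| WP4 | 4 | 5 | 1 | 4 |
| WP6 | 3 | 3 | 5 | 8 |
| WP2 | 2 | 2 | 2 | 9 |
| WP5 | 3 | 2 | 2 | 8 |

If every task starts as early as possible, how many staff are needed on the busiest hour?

Early-start schedule: WP1@1, WP3@1, WP4@1, WP6@5, WP2@2, WP5@2.
Load per hour: hour 1: 12, hour 2: 13, hour 3: 9, hour 4: 7, hour 5: 3, hour 6: 3, hour 7: 3, hour 8: 0, hour 9: 0, hour 10: 0.
Peak is 13.

13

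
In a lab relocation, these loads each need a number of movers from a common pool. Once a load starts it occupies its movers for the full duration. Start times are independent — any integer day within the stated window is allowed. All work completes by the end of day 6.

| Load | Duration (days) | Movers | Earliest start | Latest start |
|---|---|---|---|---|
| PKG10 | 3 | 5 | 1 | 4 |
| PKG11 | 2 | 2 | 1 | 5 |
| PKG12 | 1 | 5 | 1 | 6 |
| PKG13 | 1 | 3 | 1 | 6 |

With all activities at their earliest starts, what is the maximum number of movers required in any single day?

15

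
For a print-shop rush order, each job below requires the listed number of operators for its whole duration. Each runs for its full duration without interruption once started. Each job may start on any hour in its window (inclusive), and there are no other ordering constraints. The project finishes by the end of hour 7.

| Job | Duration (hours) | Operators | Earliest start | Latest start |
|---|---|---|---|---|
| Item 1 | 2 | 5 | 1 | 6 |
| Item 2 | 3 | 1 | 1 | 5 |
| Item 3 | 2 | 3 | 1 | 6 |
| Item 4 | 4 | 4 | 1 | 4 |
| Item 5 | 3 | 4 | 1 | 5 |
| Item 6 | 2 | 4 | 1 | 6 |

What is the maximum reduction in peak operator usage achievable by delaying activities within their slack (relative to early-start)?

12

Early-start peak: h1:21  h2:21  h3:9  h4:4  h5:0  h6:0  h7:0 ⇒ 21.
Leveled (Item 1@1, Item 2@1, Item 3@1, Item 4@3, Item 5@3, Item 6@6): h1:9  h2:9  h3:9  h4:8  h5:8  h6:8  h7:4 ⇒ 9.
Reduction 21 − 9 = 12.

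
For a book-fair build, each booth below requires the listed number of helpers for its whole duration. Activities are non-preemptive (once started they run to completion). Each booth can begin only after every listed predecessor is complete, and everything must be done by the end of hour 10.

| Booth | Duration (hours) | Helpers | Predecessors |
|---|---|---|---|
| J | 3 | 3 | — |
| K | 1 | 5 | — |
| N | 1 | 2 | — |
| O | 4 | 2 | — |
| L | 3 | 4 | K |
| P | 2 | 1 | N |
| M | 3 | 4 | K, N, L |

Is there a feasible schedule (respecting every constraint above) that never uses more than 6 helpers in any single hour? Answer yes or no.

Schedule J@1, K@4, N@1, O@5, L@5, P@2, M@8: h1:5  h2:4  h3:4  h4:5  h5:6  h6:6  h7:6  h8:6  h9:4  h10:4 — peak 6 ≤ 6.

yes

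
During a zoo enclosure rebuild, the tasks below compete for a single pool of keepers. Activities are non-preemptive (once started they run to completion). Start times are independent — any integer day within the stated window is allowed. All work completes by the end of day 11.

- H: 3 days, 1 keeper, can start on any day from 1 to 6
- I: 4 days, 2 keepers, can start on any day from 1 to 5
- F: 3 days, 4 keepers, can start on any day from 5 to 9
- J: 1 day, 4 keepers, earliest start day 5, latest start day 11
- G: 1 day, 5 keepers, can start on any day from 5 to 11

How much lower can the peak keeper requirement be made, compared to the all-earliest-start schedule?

8

Early-start peak: d1:3  d2:3  d3:3  d4:2  d5:13  d6:4  d7:4  d8:0  d9:0  d10:0  d11:0 ⇒ 13.
Leveled (H@1, I@1, F@5, J@8, G@9): d1:3  d2:3  d3:3  d4:2  d5:4  d6:4  d7:4  d8:4  d9:5  d10:0  d11:0 ⇒ 5.
Reduction 13 − 5 = 8.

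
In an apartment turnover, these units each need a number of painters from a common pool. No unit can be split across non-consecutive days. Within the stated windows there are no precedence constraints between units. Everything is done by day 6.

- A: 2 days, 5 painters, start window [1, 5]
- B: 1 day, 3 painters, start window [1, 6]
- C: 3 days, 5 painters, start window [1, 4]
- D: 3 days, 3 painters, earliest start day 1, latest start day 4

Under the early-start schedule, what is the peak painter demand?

16

Early-start schedule: A@1, B@1, C@1, D@1.
Load per day: day 1: 16, day 2: 13, day 3: 8, day 4: 0, day 5: 0, day 6: 0.
Peak is 16.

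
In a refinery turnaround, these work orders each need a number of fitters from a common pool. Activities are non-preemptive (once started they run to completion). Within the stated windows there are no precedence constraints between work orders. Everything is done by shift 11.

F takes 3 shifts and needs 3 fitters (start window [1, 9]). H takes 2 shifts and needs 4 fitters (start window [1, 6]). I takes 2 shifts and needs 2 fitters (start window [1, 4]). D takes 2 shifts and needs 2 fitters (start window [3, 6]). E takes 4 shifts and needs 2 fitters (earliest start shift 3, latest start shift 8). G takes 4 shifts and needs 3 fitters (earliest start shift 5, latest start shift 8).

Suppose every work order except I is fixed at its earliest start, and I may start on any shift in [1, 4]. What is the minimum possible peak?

I@1: s1:9  s2:9  s3:7  s4:4  s5:5  s6:5  s7:3  s8:3  s9:0  s10:0  s11:0 → peak 9
I@2: s1:7  s2:9  s3:9  s4:4  s5:5  s6:5  s7:3  s8:3  s9:0  s10:0  s11:0 → peak 9
I@3: s1:7  s2:7  s3:9  s4:6  s5:5  s6:5  s7:3  s8:3  s9:0  s10:0  s11:0 → peak 9
I@4: s1:7  s2:7  s3:7  s4:6  s5:7  s6:5  s7:3  s8:3  s9:0  s10:0  s11:0 → peak 7
Best is I@4, peak 7.

7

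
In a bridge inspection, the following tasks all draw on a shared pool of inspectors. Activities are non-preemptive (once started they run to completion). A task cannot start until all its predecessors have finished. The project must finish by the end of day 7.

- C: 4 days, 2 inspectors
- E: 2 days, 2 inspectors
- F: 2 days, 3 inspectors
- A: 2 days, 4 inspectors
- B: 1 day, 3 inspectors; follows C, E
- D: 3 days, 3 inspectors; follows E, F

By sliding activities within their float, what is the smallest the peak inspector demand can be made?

Early-start (C@1, E@1, F@1, A@1, B@5, D@3) gives peak 11: d1:11  d2:11  d3:5  d4:5  d5:6  d6:0  d7:0.
Shift C→3, A→3, B→7, D→5.
Schedule C@3, E@1, F@1, A@3, B@7, D@5: d1:5  d2:5  d3:6  d4:6  d5:5  d6:5  d7:6 — peak 6.
Total inspector-days = 38 over 7 days ⇒ peak ≥ ⌈38/7⌉ = 6, so 6 is optimal.

6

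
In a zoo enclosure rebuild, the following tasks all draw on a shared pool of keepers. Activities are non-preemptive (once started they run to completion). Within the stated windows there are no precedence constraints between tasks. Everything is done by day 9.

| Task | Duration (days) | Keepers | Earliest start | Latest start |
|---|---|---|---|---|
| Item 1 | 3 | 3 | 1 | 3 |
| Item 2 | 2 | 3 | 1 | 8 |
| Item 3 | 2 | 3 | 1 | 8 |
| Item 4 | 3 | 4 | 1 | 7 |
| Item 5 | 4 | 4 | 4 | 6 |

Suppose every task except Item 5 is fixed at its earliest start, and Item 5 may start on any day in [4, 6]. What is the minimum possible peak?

13

Item 5@4: d1:13  d2:13  d3:7  d4:4  d5:4  d6:4  d7:4  d8:0  d9:0 → peak 13
Item 5@5: d1:13  d2:13  d3:7  d4:0  d5:4  d6:4  d7:4  d8:4  d9:0 → peak 13
Item 5@6: d1:13  d2:13  d3:7  d4:0  d5:0  d6:4  d7:4  d8:4  d9:4 → peak 13
Best is Item 5@4, peak 13.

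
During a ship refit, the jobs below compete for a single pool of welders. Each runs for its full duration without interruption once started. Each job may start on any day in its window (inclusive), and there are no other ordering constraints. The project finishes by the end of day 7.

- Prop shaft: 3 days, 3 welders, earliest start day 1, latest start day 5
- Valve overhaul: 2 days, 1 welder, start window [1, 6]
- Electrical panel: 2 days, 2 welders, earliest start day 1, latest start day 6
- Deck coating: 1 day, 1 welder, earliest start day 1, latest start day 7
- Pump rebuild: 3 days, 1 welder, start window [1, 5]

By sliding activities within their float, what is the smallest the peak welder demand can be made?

Early-start (Prop shaft@1, Valve overhaul@1, Electrical panel@1, Deck coating@1, Pump rebuild@1) gives peak 8: d1:8  d2:7  d3:4  d4:0  d5:0  d6:0  d7:0.
Shift Valve overhaul→4, Electrical panel→6, Deck coating→4, Pump rebuild→4.
Schedule Prop shaft@1, Valve overhaul@4, Electrical panel@6, Deck coating@4, Pump rebuild@4: d1:3  d2:3  d3:3  d4:3  d5:2  d6:3  d7:2 — peak 3.
Total welder-days = 19 over 7 days ⇒ peak ≥ ⌈19/7⌉ = 3, so 3 is optimal.

3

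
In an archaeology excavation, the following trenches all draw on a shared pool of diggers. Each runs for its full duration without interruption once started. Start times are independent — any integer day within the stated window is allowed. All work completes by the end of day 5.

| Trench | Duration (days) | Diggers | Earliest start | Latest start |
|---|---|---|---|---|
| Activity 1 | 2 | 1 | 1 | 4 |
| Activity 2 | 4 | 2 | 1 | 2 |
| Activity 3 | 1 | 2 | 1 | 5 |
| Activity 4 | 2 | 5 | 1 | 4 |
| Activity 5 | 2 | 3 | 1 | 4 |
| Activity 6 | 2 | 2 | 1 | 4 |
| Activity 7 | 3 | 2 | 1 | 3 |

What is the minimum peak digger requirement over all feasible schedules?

9

Early-start (Activity 1@1, Activity 2@1, Activity 3@1, Activity 4@1, Activity 5@1, Activity 6@1, Activity 7@1) gives peak 17: d1:17  d2:15  d3:4  d4:2  d5:0.
Shift Activity 4→2, Activity 5→4, Activity 6→4, Activity 7→3.
Schedule Activity 1@1, Activity 2@1, Activity 3@1, Activity 4@2, Activity 5@4, Activity 6@4, Activity 7@3: d1:5  d2:8  d3:9  d4:9  d5:7 — peak 9.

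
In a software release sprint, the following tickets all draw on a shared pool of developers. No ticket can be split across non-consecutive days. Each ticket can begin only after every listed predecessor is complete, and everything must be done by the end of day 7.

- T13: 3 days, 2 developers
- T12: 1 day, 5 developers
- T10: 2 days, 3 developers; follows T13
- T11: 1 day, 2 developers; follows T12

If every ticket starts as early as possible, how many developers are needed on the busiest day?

7

Early-start schedule: T13@1, T12@1, T10@4, T11@2.
Load per day: day 1: 7, day 2: 4, day 3: 2, day 4: 3, day 5: 3, day 6: 0, day 7: 0.
Peak is 7.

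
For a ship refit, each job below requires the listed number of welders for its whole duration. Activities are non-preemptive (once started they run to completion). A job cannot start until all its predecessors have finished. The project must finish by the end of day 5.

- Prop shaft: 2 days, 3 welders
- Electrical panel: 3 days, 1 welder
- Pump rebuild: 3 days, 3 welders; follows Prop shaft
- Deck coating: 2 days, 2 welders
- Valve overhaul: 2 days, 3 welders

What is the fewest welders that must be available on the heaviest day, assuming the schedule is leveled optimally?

Early-start (Prop shaft@1, Electrical panel@1, Pump rebuild@3, Deck coating@1, Valve overhaul@1) gives peak 9: d1:9  d2:9  d3:4  d4:3  d5:3.
Shift Valve overhaul→4.
Schedule Prop shaft@1, Electrical panel@1, Pump rebuild@3, Deck coating@1, Valve overhaul@4: d1:6  d2:6  d3:4  d4:6  d5:6 — peak 6.
Total welder-days = 28 over 5 days ⇒ peak ≥ ⌈28/5⌉ = 6, so 6 is optimal.

6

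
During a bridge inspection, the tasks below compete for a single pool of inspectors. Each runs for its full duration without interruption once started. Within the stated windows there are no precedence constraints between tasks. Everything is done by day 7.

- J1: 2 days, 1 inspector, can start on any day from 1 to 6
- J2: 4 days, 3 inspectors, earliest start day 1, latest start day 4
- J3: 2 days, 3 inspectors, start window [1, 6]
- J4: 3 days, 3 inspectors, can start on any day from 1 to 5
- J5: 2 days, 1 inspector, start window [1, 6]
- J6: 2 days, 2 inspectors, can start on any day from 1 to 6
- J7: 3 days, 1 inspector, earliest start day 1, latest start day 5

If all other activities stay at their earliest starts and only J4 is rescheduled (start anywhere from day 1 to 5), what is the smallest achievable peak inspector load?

J4@1: d1:14  d2:14  d3:7  d4:3  d5:0  d6:0  d7:0 → peak 14
J4@2: d1:11  d2:14  d3:7  d4:6  d5:0  d6:0  d7:0 → peak 14
J4@3: d1:11  d2:11  d3:7  d4:6  d5:3  d6:0  d7:0 → peak 11
J4@4: d1:11  d2:11  d3:4  d4:6  d5:3  d6:3  d7:0 → peak 11
J4@5: d1:11  d2:11  d3:4  d4:3  d5:3  d6:3  d7:3 → peak 11
Best is J4@3, peak 11.

11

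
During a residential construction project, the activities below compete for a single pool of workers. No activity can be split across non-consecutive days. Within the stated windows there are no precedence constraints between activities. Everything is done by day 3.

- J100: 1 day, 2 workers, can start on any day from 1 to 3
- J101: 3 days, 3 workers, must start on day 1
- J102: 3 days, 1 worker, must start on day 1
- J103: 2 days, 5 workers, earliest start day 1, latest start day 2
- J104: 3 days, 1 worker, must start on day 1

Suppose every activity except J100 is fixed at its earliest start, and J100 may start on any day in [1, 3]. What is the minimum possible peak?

J100@1: d1:12  d2:10  d3:5 → peak 12
J100@2: d1:10  d2:12  d3:5 → peak 12
J100@3: d1:10  d2:10  d3:7 → peak 10
Best is J100@3, peak 10.

10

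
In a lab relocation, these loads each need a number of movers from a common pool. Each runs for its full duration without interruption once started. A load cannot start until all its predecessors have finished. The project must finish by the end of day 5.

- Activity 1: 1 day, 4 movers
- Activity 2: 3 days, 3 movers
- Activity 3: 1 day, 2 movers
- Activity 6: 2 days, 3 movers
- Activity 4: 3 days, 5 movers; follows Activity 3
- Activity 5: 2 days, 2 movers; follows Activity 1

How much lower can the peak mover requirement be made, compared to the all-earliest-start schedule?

3

Early-start peak: d1:12  d2:13  d3:10  d4:5  d5:0 ⇒ 13.
Leveled (Activity 1@1, Activity 2@1, Activity 3@1, Activity 6@4, Activity 4@2, Activity 5@2): d1:9  d2:10  d3:10  d4:8  d5:3 ⇒ 10.
Reduction 13 − 10 = 3.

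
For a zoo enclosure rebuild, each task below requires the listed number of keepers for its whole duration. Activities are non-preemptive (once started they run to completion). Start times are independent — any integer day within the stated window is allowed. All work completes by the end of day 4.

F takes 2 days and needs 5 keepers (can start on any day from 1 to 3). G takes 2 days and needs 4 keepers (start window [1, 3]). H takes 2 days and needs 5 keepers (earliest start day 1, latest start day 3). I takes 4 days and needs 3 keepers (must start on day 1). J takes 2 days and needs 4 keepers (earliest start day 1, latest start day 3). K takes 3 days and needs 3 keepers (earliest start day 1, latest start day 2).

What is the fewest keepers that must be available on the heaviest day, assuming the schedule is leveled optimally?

Early-start (F@1, G@1, H@1, I@1, J@1, K@1) gives peak 24: d1:24  d2:24  d3:6  d4:3.
Shift H→3, J→3.
Schedule F@1, G@1, H@3, I@1, J@3, K@1: d1:15  d2:15  d3:15  d4:12 — peak 15.
Total keeper-days = 57 over 4 days ⇒ peak ≥ ⌈57/4⌉ = 15, so 15 is optimal.

15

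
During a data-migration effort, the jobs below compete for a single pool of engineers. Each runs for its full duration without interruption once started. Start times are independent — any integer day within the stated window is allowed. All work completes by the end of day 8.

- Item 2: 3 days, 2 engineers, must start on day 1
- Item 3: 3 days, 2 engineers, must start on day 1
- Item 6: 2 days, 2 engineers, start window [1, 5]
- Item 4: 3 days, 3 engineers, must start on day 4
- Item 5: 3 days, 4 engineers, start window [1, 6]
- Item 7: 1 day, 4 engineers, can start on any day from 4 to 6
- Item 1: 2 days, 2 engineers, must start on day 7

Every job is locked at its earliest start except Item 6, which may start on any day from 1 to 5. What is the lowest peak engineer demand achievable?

8

Item 6@1: d1:10  d2:10  d3:8  d4:7  d5:3  d6:3  d7:2  d8:2 → peak 10
Item 6@2: d1:8  d2:10  d3:10  d4:7  d5:3  d6:3  d7:2  d8:2 → peak 10
Item 6@3: d1:8  d2:8  d3:10  d4:9  d5:3  d6:3  d7:2  d8:2 → peak 10
Item 6@4: d1:8  d2:8  d3:8  d4:9  d5:5  d6:3  d7:2  d8:2 → peak 9
Item 6@5: d1:8  d2:8  d3:8  d4:7  d5:5  d6:5  d7:2  d8:2 → peak 8
Best is Item 6@5, peak 8.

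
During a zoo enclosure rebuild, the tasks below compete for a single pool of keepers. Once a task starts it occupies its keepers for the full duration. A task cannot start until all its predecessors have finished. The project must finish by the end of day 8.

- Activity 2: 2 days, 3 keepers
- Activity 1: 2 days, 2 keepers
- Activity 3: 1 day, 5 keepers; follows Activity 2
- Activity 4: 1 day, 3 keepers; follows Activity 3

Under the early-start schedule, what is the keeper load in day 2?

At early start, day 2 has: Activity 2, Activity 1.
Demand: 3 + 2 = 5.

5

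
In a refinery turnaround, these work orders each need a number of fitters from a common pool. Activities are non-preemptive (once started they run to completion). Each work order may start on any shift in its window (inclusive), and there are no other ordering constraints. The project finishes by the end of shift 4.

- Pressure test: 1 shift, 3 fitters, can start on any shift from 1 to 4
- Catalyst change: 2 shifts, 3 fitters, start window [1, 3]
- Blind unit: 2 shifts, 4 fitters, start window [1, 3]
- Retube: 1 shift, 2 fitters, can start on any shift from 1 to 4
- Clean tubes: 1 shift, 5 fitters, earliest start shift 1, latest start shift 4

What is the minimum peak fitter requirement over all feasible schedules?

7

Early-start (Pressure test@1, Catalyst change@1, Blind unit@1, Retube@1, Clean tubes@1) gives peak 17: s1:17  s2:7  s3:0  s4:0.
Shift Blind unit→2, Retube→3, Clean tubes→4.
Schedule Pressure test@1, Catalyst change@1, Blind unit@2, Retube@3, Clean tubes@4: s1:6  s2:7  s3:6  s4:5 — peak 7.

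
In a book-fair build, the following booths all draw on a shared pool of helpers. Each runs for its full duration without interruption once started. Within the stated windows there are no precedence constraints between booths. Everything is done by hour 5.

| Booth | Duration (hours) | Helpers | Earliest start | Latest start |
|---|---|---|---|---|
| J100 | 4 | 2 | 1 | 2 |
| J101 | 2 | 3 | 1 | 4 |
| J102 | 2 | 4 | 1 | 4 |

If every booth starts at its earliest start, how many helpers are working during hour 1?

At early start, hour 1 has: J100, J101, J102.
Demand: 2 + 3 + 4 = 9.

9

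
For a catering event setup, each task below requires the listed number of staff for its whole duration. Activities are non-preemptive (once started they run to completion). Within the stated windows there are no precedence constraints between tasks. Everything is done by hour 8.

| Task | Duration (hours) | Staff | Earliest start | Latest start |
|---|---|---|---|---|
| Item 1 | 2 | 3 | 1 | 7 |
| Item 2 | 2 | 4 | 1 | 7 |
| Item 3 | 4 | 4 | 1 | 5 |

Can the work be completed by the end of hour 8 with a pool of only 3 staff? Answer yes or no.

Total staffer-hours = 30; over 8 hours the average is 30/8 > 3, so some hour must exceed 3.

no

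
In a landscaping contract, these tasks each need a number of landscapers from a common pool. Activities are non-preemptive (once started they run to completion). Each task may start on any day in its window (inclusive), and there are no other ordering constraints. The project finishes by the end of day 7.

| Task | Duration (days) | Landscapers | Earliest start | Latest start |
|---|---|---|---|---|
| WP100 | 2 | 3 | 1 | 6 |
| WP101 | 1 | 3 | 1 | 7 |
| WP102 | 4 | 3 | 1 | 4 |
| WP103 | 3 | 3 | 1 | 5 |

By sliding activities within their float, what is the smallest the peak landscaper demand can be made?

Early-start (WP100@1, WP101@1, WP102@1, WP103@1) gives peak 12: d1:12  d2:9  d3:6  d4:3  d5:0  d6:0  d7:0.
Shift WP102→2, WP103→3.
Schedule WP100@1, WP101@1, WP102@2, WP103@3: d1:6  d2:6  d3:6  d4:6  d5:6  d6:0  d7:0 — peak 6.

6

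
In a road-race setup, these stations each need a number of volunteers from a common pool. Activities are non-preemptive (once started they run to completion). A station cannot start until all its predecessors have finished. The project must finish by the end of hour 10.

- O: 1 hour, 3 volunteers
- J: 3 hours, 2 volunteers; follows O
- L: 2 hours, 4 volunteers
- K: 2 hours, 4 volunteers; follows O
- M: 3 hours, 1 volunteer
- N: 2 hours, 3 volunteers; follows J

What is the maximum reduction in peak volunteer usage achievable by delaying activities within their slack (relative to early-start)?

7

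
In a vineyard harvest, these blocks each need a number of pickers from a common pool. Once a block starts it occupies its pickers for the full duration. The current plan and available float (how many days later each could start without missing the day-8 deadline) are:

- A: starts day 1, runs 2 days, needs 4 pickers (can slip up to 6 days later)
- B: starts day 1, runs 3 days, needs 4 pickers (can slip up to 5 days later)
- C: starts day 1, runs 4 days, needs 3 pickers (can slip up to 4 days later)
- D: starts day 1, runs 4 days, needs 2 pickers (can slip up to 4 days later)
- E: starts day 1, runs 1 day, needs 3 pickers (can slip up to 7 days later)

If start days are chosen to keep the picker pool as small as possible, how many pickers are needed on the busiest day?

Early-start (A@1, B@1, C@1, D@1, E@1) gives peak 16: d1:16  d2:13  d3:9  d4:5  d5:0  d6:0  d7:0  d8:0.
Shift B→3, D→5, E→6.
Schedule A@1, B@3, C@1, D@5, E@6: d1:7  d2:7  d3:7  d4:7  d5:6  d6:5  d7:2  d8:2 — peak 7.

7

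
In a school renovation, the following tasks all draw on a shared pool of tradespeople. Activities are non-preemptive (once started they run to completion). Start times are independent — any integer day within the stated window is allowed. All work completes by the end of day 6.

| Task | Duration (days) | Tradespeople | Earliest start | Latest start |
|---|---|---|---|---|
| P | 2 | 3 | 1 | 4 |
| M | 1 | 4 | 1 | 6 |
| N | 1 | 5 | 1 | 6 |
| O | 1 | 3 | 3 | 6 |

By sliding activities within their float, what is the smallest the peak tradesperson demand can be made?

Early-start (P@1, M@1, N@1, O@3) gives peak 12: d1:12  d2:3  d3:3  d4:0  d5:0  d6:0.
Shift M→3, N→4, O→5.
Schedule P@1, M@3, N@4, O@5: d1:3  d2:3  d3:4  d4:5  d5:3  d6:0 — peak 5.

5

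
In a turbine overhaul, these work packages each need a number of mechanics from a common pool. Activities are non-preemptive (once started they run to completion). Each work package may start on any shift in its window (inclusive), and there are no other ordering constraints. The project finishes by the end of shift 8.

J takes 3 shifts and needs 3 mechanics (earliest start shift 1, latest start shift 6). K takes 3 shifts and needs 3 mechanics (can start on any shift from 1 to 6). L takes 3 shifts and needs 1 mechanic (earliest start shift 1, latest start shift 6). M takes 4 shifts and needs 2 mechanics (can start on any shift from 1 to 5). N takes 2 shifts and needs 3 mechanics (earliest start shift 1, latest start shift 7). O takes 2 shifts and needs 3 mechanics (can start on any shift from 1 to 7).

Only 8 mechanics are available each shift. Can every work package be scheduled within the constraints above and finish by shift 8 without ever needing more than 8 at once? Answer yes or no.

Schedule J@1, K@1, L@4, M@4, N@4, O@6: s1:6  s2:6  s3:6  s4:6  s5:6  s6:6  s7:5  s8:0 — peak 6 ≤ 8.

yes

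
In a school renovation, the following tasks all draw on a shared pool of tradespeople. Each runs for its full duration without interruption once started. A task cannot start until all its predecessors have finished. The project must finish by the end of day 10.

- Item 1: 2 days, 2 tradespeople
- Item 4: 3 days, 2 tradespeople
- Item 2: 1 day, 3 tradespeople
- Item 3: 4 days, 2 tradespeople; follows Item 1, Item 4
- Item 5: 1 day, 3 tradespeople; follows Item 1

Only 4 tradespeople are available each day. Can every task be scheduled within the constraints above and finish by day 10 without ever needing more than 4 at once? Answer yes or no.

yes

Schedule Item 1@1, Item 4@1, Item 2@4, Item 3@5, Item 5@9: d1:4  d2:4  d3:2  d4:3  d5:2  d6:2  d7:2  d8:2  d9:3  d10:0 — peak 4 ≤ 4.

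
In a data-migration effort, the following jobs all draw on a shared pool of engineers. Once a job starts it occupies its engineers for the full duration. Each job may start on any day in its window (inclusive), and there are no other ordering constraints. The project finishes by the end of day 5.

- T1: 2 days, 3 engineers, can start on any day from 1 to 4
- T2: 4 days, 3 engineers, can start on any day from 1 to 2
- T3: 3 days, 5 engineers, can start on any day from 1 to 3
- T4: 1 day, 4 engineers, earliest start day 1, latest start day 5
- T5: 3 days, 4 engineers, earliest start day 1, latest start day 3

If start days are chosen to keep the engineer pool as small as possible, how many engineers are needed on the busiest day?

12

Early-start (T1@1, T2@1, T3@1, T4@1, T5@1) gives peak 19: d1:19  d2:15  d3:12  d4:3  d5:0.
Shift T4→4, T5→3.
Schedule T1@1, T2@1, T3@1, T4@4, T5@3: d1:11  d2:11  d3:12  d4:11  d5:4 — peak 12.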